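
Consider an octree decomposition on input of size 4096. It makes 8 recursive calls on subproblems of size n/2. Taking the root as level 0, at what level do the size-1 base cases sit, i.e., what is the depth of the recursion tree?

For divide and conquer with division factor 2:

Problem sizes at each level:
Level 0: 4096
Level 1: 2048
Level 2: 1024
Level 3: 512
Level 4: 256
Level 5: 128
Level 6: 64
Level 7: 32
Level 8: 16
Level 9: 8
Level 10: 4
Level 11: 2
Level 12: 1

The root is level 0 and the size-1 base case is level 12 (the tree spans levels 0 through 12, i.e. 13 levels counting the root), so the depth is the number of divisions: log_2(4096) = 12

The recursion tree depth is log_2(4096) = 12. At each level, the problem size is divided by 2, so it takes 12 divisions to reduce to a base case of size 1. The algorithm makes 8 recursive calls at each level.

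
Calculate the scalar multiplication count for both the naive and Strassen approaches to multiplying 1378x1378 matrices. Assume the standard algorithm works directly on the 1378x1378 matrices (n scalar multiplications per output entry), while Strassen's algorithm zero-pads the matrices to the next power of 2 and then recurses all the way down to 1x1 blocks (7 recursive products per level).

Matrix multiplication for 1378x1378 matrices:

Strassen's algorithm requires power-of-2 dimensions. Pad 1378x1378 to 2048x2048 (next power of 2).

Standard algorithm: 1378^3 = 2616662152 multiplications
Strassen's algorithm: 7^(log2(2048)) = 7^11 = 1977326743 multiplications
Savings: 2616662152 - 1977326743 = 639335409 multiplications

Standard: 2616662152 multiplications (1378^3). Strassen: 1977326743 multiplications (7^11, after padding to 2048x2048). Strassen reduces 8 recursive multiplications to 7 at each level.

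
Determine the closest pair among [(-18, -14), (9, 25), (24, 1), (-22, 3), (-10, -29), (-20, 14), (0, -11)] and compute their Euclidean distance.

Computing all pairwise distances among 7 points:

d((-18, -14), (9, 25)) = 47.4342
d((-18, -14), (24, 1)) = 44.5982
d((-18, -14), (-22, 3)) = 17.4642
d((-18, -14), (-10, -29)) = 17.0
d((-18, -14), (-20, 14)) = 28.0713
d((-18, -14), (0, -11)) = 18.2483
d((9, 25), (24, 1)) = 28.3019
d((9, 25), (-22, 3)) = 38.0132
d((9, 25), (-10, -29)) = 57.2451
d((9, 25), (-20, 14)) = 31.0161
d((9, 25), (0, -11)) = 37.108
d((24, 1), (-22, 3)) = 46.0435
d((24, 1), (-10, -29)) = 45.3431
d((24, 1), (-20, 14)) = 45.8803
d((24, 1), (0, -11)) = 26.8328
d((-22, 3), (-10, -29)) = 34.176
d((-22, 3), (-20, 14)) = 11.1803 <-- minimum
d((-22, 3), (0, -11)) = 26.0768
d((-10, -29), (-20, 14)) = 44.1475
d((-10, -29), (0, -11)) = 20.5913
d((-20, 14), (0, -11)) = 32.0156

Closest pair: (-22, 3) and (-20, 14) with distance 11.1803

The closest pair is (-22, 3) and (-20, 14) with Euclidean distance 11.1803. For 7 points, brute-force pairwise comparison is shown above. For large n, the divide-and-conquer algorithm (sort by x, recurse on halves, check the dividing strip) achieves O(n log n).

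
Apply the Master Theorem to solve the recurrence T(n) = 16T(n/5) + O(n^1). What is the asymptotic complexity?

Master Theorem for T(n) = 16T(n/5) + O(n^1):

a = 16, b = 5, c = 1
log_b(a) = log_5(16) = 1.7227

Case 1: c = 1 < log_5(16) = 1.7227
T(n) = O(n^(log_5 16))

For T(n) = 16T(n/5) + O(n^1): log_5(16) = 1.7227. This is Case 1 of the Master Theorem (c < log_b(a), work dominated by leaves), giving O(n^(log_5 16)).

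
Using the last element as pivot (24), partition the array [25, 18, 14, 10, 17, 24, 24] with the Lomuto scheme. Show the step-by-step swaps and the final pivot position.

Lomuto partition with pivot = 24:

Initial array: [25, 18, 14, 10, 17, 24, 24]

arr[0]=25 > 24: no swap
arr[1]=18 <= 24: swap with position 0, array becomes [18, 25, 14, 10, 17, 24, 24]
arr[2]=14 <= 24: swap with position 1, array becomes [18, 14, 25, 10, 17, 24, 24]
arr[3]=10 <= 24: swap with position 2, array becomes [18, 14, 10, 25, 17, 24, 24]
arr[4]=17 <= 24: swap with position 3, array becomes [18, 14, 10, 17, 25, 24, 24]
arr[5]=24 <= 24: swap with position 4, array becomes [18, 14, 10, 17, 24, 25, 24]

Place pivot at position 5: [18, 14, 10, 17, 24, 24, 25]
Pivot position: 5

After partitioning with pivot 24, the array becomes [18, 14, 10, 17, 24, 24, 25]. The pivot is placed at index 5. All elements to the left of the pivot are <= 24, and all elements to the right are > 24.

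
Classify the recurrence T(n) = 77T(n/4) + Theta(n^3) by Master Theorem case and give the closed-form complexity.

Master Theorem for T(n) = 77T(n/4) + O(n^3):

a = 77, b = 4, c = 3
log_b(a) = log_4(77) = 3.1334

Case 1: c = 3 < log_4(77) = 3.1334
T(n) = O(n^(log_4 77))

For T(n) = 77T(n/4) + O(n^3): log_4(77) = 3.1334. This is Case 1 of the Master Theorem (c < log_b(a), work dominated by leaves), giving O(n^(log_4 77)).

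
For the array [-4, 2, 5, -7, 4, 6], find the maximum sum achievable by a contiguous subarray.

Using Kadane's algorithm on [-4, 2, 5, -7, 4, 6]:

Scanning through the array:
Position 1 (value 2): max_ending_here = 2, max_so_far = 2
Position 2 (value 5): max_ending_here = 7, max_so_far = 7
Position 3 (value -7): max_ending_here = 0, max_so_far = 7
Position 4 (value 4): max_ending_here = 4, max_so_far = 7
Position 5 (value 6): max_ending_here = 10, max_so_far = 10

Maximum subarray: [2, 5, -7, 4, 6]
Maximum sum: 10

The maximum subarray is [2, 5, -7, 4, 6] with sum 10. This subarray runs from index 1 to index 5.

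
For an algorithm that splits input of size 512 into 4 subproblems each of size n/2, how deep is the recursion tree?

For divide and conquer with division factor 2:

Problem sizes at each level:
Level 0: 512
Level 1: 256
Level 2: 128
Level 3: 64
Level 4: 32
Level 5: 16
Level 6: 8
Level 7: 4
Level 8: 2
Level 9: 1

The root is level 0 and the size-1 base case is level 9 (the tree spans levels 0 through 9, i.e. 10 levels counting the root), so the depth is the number of divisions: log_2(512) = 9

The recursion tree depth is log_2(512) = 9. At each level, the problem size is divided by 2, so it takes 9 divisions to reduce to a base case of size 1. The algorithm makes 4 recursive calls at each level.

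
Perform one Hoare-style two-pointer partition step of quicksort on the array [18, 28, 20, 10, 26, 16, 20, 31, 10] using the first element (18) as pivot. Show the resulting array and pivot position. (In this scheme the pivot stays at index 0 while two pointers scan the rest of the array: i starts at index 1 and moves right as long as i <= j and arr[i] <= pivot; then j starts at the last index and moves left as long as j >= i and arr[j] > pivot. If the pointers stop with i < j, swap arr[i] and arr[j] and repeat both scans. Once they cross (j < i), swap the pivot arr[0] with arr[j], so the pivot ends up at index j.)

Hoare-style two-pointer partition with pivot = 18:

Initial array: [18, 28, 20, 10, 26, 16, 20, 31, 10]

Pointers start at i = 1, j = 8.
i stops at index 1 (arr[1]=28 > 18), j stops at index 8 (arr[8]=10 <= 18): swap arr[1] and arr[8], array becomes [18, 10, 20, 10, 26, 16, 20, 31, 28]
i stops at index 2 (arr[2]=20 > 18), j stops at index 5 (arr[5]=16 <= 18): swap arr[2] and arr[5], array becomes [18, 10, 16, 10, 26, 20, 20, 31, 28]
i ends at 4, j ends at 3: the pointers have crossed (j < i), so scanning stops.

Swap pivot arr[0] with arr[3] to place pivot at position 3: [10, 10, 16, 18, 26, 20, 20, 31, 28]
Pivot position: 3

After partitioning with pivot 18, the array becomes [10, 10, 16, 18, 26, 20, 20, 31, 28]. The pivot is placed at index 3. All elements to the left of the pivot are <= 18, and all elements to the right are > 18.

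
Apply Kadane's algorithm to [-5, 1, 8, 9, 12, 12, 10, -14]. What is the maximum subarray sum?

Using Kadane's algorithm on [-5, 1, 8, 9, 12, 12, 10, -14]:

Scanning through the array:
Position 1 (value 1): max_ending_here = 1, max_so_far = 1
Position 2 (value 8): max_ending_here = 9, max_so_far = 9
Position 3 (value 9): max_ending_here = 18, max_so_far = 18
Position 4 (value 12): max_ending_here = 30, max_so_far = 30
Position 5 (value 12): max_ending_here = 42, max_so_far = 42
Position 6 (value 10): max_ending_here = 52, max_so_far = 52
Position 7 (value -14): max_ending_here = 38, max_so_far = 52

Maximum subarray: [1, 8, 9, 12, 12, 10]
Maximum sum: 52

The maximum subarray is [1, 8, 9, 12, 12, 10] with sum 52. This subarray runs from index 1 to index 6.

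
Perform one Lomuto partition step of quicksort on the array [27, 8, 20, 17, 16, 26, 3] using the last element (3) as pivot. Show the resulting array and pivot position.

Lomuto partition with pivot = 3:

Initial array: [27, 8, 20, 17, 16, 26, 3]

arr[0]=27 > 3: no swap
arr[1]=8 > 3: no swap
arr[2]=20 > 3: no swap
arr[3]=17 > 3: no swap
arr[4]=16 > 3: no swap
arr[5]=26 > 3: no swap

Place pivot at position 0: [3, 8, 20, 17, 16, 26, 27]
Pivot position: 0

After partitioning with pivot 3, the array becomes [3, 8, 20, 17, 16, 26, 27]. The pivot is placed at index 0. All elements to the left of the pivot are <= 3, and all elements to the right are > 3.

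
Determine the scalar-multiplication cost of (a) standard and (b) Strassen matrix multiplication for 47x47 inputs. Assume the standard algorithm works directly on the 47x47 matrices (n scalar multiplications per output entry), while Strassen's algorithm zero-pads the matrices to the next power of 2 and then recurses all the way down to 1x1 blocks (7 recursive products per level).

Matrix multiplication for 47x47 matrices:

Strassen's algorithm requires power-of-2 dimensions. Pad 47x47 to 64x64 (next power of 2).

Standard algorithm: 47^3 = 103823 multiplications
Strassen's algorithm: 7^(log2(64)) = 7^6 = 117649 multiplications
Difference: 103823 - 117649 = -13826 (Strassen uses MORE here due to padding overhead — for small or just-over-power-of-2 n, padding can outweigh the per-level savings)

Standard: 103823 multiplications (47^3). Strassen: 117649 multiplications (7^6, after padding to 64x64). Strassen reduces 8 recursive multiplications to 7 at each level.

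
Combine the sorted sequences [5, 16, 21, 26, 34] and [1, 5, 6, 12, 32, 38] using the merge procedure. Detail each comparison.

Merging process:

Compare 5 vs 1: take 1 from right. Merged: [1]
Compare 5 vs 5: take 5 from left. Merged: [1, 5]
Compare 16 vs 5: take 5 from right. Merged: [1, 5, 5]
Compare 16 vs 6: take 6 from right. Merged: [1, 5, 5, 6]
Compare 16 vs 12: take 12 from right. Merged: [1, 5, 5, 6, 12]
Compare 16 vs 32: take 16 from left. Merged: [1, 5, 5, 6, 12, 16]
Compare 21 vs 32: take 21 from left. Merged: [1, 5, 5, 6, 12, 16, 21]
Compare 26 vs 32: take 26 from left. Merged: [1, 5, 5, 6, 12, 16, 21, 26]
Compare 34 vs 32: take 32 from right. Merged: [1, 5, 5, 6, 12, 16, 21, 26, 32]
Compare 34 vs 38: take 34 from left. Merged: [1, 5, 5, 6, 12, 16, 21, 26, 32, 34]
Append remaining from right: [38]. Merged: [1, 5, 5, 6, 12, 16, 21, 26, 32, 34, 38]

Final merged array: [1, 5, 5, 6, 12, 16, 21, 26, 32, 34, 38]
Total comparisons: 10

The merged array is [1, 5, 5, 6, 12, 16, 21, 26, 32, 34, 38], requiring 10 comparisons. The merge step runs in O(n) time where n is the total number of elements.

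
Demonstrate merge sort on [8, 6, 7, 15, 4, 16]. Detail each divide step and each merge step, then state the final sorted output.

Merge sort trace:

Split: [8, 6, 7, 15, 4, 16] -> [8, 6, 7] and [15, 4, 16]
  Split: [8, 6, 7] -> [8] and [6, 7]
    Split: [6, 7] -> [6] and [7]
    Merge: [6] + [7] -> [6, 7]
  Merge: [8] + [6, 7] -> [6, 7, 8]
  Split: [15, 4, 16] -> [15] and [4, 16]
    Split: [4, 16] -> [4] and [16]
    Merge: [4] + [16] -> [4, 16]
  Merge: [15] + [4, 16] -> [4, 15, 16]
Merge: [6, 7, 8] + [4, 15, 16] -> [4, 6, 7, 8, 15, 16]

Final sorted array: [4, 6, 7, 8, 15, 16]

The merge sort proceeds by recursively splitting the array and merging sorted halves.
After all merges, the sorted array is [4, 6, 7, 8, 15, 16].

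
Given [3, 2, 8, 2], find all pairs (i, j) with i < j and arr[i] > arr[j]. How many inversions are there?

Finding inversions in [3, 2, 8, 2]:

(0, 1): arr[0]=3 > arr[1]=2
(0, 3): arr[0]=3 > arr[3]=2
(2, 3): arr[2]=8 > arr[3]=2

Total inversions: 3

The array has 3 inversion(s): (0,1), (0,3), (2,3). Each pair (i,j) satisfies i < j and arr[i] > arr[j].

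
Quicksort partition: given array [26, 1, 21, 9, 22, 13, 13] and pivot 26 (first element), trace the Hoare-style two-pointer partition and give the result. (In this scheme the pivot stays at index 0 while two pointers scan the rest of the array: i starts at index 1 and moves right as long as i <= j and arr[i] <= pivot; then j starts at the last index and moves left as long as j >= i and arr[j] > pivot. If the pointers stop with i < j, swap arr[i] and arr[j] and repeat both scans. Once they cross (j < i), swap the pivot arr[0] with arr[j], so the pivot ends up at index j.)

Hoare-style two-pointer partition with pivot = 26:

Initial array: [26, 1, 21, 9, 22, 13, 13]

Pointers start at i = 1, j = 6.
i ends at 7, j ends at 6: the pointers have crossed (j < i), so scanning stops.

Swap pivot arr[0] with arr[6] to place pivot at position 6: [13, 1, 21, 9, 22, 13, 26]
Pivot position: 6

After partitioning with pivot 26, the array becomes [13, 1, 21, 9, 22, 13, 26]. The pivot is placed at index 6. All elements to the left of the pivot are <= 26, and all elements to the right are > 26.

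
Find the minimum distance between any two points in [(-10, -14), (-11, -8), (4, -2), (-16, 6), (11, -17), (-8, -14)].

Computing all pairwise distances among 6 points:

d((-10, -14), (-11, -8)) = 6.0828
d((-10, -14), (4, -2)) = 18.4391
d((-10, -14), (-16, 6)) = 20.8806
d((-10, -14), (11, -17)) = 21.2132
d((-10, -14), (-8, -14)) = 2.0 <-- minimum
d((-11, -8), (4, -2)) = 16.1555
d((-11, -8), (-16, 6)) = 14.8661
d((-11, -8), (11, -17)) = 23.7697
d((-11, -8), (-8, -14)) = 6.7082
d((4, -2), (-16, 6)) = 21.5407
d((4, -2), (11, -17)) = 16.5529
d((4, -2), (-8, -14)) = 16.9706
d((-16, 6), (11, -17)) = 35.4683
d((-16, 6), (-8, -14)) = 21.5407
d((11, -17), (-8, -14)) = 19.2354

Closest pair: (-10, -14) and (-8, -14) with distance 2.0

The closest pair is (-10, -14) and (-8, -14) with Euclidean distance 2.0. For 6 points, brute-force pairwise comparison is shown above. For large n, the divide-and-conquer algorithm (sort by x, recurse on halves, check the dividing strip) achieves O(n log n).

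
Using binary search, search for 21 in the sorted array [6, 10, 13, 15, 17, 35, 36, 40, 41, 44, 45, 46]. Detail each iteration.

Binary search for 21 in [6, 10, 13, 15, 17, 35, 36, 40, 41, 44, 45, 46]:

lo=0, hi=11, mid=5, arr[mid]=35 -> 35 > 21, search left half
lo=0, hi=4, mid=2, arr[mid]=13 -> 13 < 21, search right half
lo=3, hi=4, mid=3, arr[mid]=15 -> 15 < 21, search right half
lo=4, hi=4, mid=4, arr[mid]=17 -> 17 < 21, search right half
lo=5 > hi=4, target 21 not found

Binary search determines that 21 is not in the array after 4 comparisons. The search space was exhausted without finding the target.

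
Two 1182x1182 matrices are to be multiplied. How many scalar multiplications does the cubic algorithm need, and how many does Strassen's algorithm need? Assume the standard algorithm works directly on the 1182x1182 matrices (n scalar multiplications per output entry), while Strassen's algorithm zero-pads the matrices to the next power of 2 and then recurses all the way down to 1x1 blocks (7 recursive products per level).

Matrix multiplication for 1182x1182 matrices:

Strassen's algorithm requires power-of-2 dimensions. Pad 1182x1182 to 2048x2048 (next power of 2).

Standard algorithm: 1182^3 = 1651400568 multiplications
Strassen's algorithm: 7^(log2(2048)) = 7^11 = 1977326743 multiplications
Difference: 1651400568 - 1977326743 = -325926175 (Strassen uses MORE here due to padding overhead — for small or just-over-power-of-2 n, padding can outweigh the per-level savings)

Standard: 1651400568 multiplications (1182^3). Strassen: 1977326743 multiplications (7^11, after padding to 2048x2048). Strassen reduces 8 recursive multiplications to 7 at each level.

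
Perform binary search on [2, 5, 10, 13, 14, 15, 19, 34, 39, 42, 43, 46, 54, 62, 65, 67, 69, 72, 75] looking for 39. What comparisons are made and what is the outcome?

Binary search for 39 in [2, 5, 10, 13, 14, 15, 19, 34, 39, 42, 43, 46, 54, 62, 65, 67, 69, 72, 75]:

lo=0, hi=18, mid=9, arr[mid]=42 -> 42 > 39, search left half
lo=0, hi=8, mid=4, arr[mid]=14 -> 14 < 39, search right half
lo=5, hi=8, mid=6, arr[mid]=19 -> 19 < 39, search right half
lo=7, hi=8, mid=7, arr[mid]=34 -> 34 < 39, search right half
lo=8, hi=8, mid=8, arr[mid]=39 -> Found target at index 8!

Binary search finds 39 at index 8 after 5 comparisons. The search repeatedly halves the search space by comparing with the middle element.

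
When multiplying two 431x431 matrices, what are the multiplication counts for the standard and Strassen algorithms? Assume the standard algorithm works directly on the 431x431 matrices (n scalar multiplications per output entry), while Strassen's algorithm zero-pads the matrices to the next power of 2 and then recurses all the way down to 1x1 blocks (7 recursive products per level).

Matrix multiplication for 431x431 matrices:

Strassen's algorithm requires power-of-2 dimensions. Pad 431x431 to 512x512 (next power of 2).

Standard algorithm: 431^3 = 80062991 multiplications
Strassen's algorithm: 7^(log2(512)) = 7^9 = 40353607 multiplications
Savings: 80062991 - 40353607 = 39709384 multiplications

Standard: 80062991 multiplications (431^3). Strassen: 40353607 multiplications (7^9, after padding to 512x512). Strassen reduces 8 recursive multiplications to 7 at each level.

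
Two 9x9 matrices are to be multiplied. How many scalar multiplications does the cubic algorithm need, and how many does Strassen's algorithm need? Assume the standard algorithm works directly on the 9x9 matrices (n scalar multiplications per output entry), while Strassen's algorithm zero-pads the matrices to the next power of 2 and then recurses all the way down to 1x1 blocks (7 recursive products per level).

Matrix multiplication for 9x9 matrices:

Strassen's algorithm requires power-of-2 dimensions. Pad 9x9 to 16x16 (next power of 2).

Standard algorithm: 9^3 = 729 multiplications
Strassen's algorithm: 7^(log2(16)) = 7^4 = 2401 multiplications
Difference: 729 - 2401 = -1672 (Strassen uses MORE here due to padding overhead — for small or just-over-power-of-2 n, padding can outweigh the per-level savings)

Standard: 729 multiplications (9^3). Strassen: 2401 multiplications (7^4, after padding to 16x16). Strassen reduces 8 recursive multiplications to 7 at each level.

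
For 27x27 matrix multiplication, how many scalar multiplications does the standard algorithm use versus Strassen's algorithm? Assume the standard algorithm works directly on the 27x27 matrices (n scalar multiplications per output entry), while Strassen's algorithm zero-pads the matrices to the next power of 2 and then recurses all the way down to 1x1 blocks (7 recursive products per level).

Matrix multiplication for 27x27 matrices:

Strassen's algorithm requires power-of-2 dimensions. Pad 27x27 to 32x32 (next power of 2).

Standard algorithm: 27^3 = 19683 multiplications
Strassen's algorithm: 7^(log2(32)) = 7^5 = 16807 multiplications
Savings: 19683 - 16807 = 2876 multiplications

Standard: 19683 multiplications (27^3). Strassen: 16807 multiplications (7^5, after padding to 32x32). Strassen reduces 8 recursive multiplications to 7 at each level.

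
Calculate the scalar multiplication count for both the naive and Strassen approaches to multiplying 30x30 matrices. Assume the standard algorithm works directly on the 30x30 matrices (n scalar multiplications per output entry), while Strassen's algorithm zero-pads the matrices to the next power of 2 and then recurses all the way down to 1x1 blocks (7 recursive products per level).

Matrix multiplication for 30x30 matrices:

Strassen's algorithm requires power-of-2 dimensions. Pad 30x30 to 32x32 (next power of 2).

Standard algorithm: 30^3 = 27000 multiplications
Strassen's algorithm: 7^(log2(32)) = 7^5 = 16807 multiplications
Savings: 27000 - 16807 = 10193 multiplications

Standard: 27000 multiplications (30^3). Strassen: 16807 multiplications (7^5, after padding to 32x32). Strassen reduces 8 recursive multiplications to 7 at each level.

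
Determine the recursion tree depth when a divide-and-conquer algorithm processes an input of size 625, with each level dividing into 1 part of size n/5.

For divide and conquer with division factor 5:

Problem sizes at each level:
Level 0: 625
Level 1: 125
Level 2: 25
Level 3: 5
Level 4: 1

The root is level 0 and the size-1 base case is level 4 (the tree spans levels 0 through 4, i.e. 5 levels counting the root), so the depth is the number of divisions: log_5(625) = 4

The recursion tree depth is log_5(625) = 4. At each level, the problem size is divided by 5, so it takes 4 divisions to reduce to a base case of size 1. The algorithm makes 1 recursive call at each level.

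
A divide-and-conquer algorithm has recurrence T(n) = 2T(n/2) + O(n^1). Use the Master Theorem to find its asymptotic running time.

Master Theorem for T(n) = 2T(n/2) + O(n^1):

a = 2, b = 2, c = 1
log_b(a) = log_2(2) = 1.0000

Case 2: c = 1 = log_2(2) = 1.0000
T(n) = O(n^1 log n) = O(n log n)

For T(n) = 2T(n/2) + O(n^1): log_2(2) = 1.0000. This is Case 2 of the Master Theorem (c = log_b(a), equal work at all levels), giving O(n log n).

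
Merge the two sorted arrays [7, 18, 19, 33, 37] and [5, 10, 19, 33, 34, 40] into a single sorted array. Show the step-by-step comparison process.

Merging process:

Compare 7 vs 5: take 5 from right. Merged: [5]
Compare 7 vs 10: take 7 from left. Merged: [5, 7]
Compare 18 vs 10: take 10 from right. Merged: [5, 7, 10]
Compare 18 vs 19: take 18 from left. Merged: [5, 7, 10, 18]
Compare 19 vs 19: take 19 from left. Merged: [5, 7, 10, 18, 19]
Compare 33 vs 19: take 19 from right. Merged: [5, 7, 10, 18, 19, 19]
Compare 33 vs 33: take 33 from left. Merged: [5, 7, 10, 18, 19, 19, 33]
Compare 37 vs 33: take 33 from right. Merged: [5, 7, 10, 18, 19, 19, 33, 33]
Compare 37 vs 34: take 34 from right. Merged: [5, 7, 10, 18, 19, 19, 33, 33, 34]
Compare 37 vs 40: take 37 from left. Merged: [5, 7, 10, 18, 19, 19, 33, 33, 34, 37]
Append remaining from right: [40]. Merged: [5, 7, 10, 18, 19, 19, 33, 33, 34, 37, 40]

Final merged array: [5, 7, 10, 18, 19, 19, 33, 33, 34, 37, 40]
Total comparisons: 10

The merged array is [5, 7, 10, 18, 19, 19, 33, 33, 34, 37, 40], requiring 10 comparisons. The merge step runs in O(n) time where n is the total number of elements.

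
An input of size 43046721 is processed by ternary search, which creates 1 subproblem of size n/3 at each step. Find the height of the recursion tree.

For divide and conquer with division factor 3:

Problem sizes at each level:
Level 0: 43046721
Level 1: 14348907
Level 2: 4782969
Level 3: 1594323
Level 4: 531441
Level 5: 177147
Level 6: 59049
Level 7: 19683
Level 8: 6561
Level 9: 2187
Level 10: 729
Level 11: 243
Level 12: 81
Level 13: 27
Level 14: 9
Level 15: 3
Level 16: 1

The root is level 0 and the size-1 base case is level 16 (the tree spans levels 0 through 16, i.e. 17 levels counting the root), so the depth is the number of divisions: log_3(43046721) = 16

The recursion tree depth is log_3(43046721) = 16. At each level, the problem size is divided by 3, so it takes 16 divisions to reduce to a base case of size 1. The algorithm makes 1 recursive call at each level.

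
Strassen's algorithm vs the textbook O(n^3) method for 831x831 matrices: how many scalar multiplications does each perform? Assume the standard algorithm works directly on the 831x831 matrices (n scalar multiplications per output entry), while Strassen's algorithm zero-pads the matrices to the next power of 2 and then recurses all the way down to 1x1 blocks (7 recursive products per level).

Matrix multiplication for 831x831 matrices:

Strassen's algorithm requires power-of-2 dimensions. Pad 831x831 to 1024x1024 (next power of 2).

Standard algorithm: 831^3 = 573856191 multiplications
Strassen's algorithm: 7^(log2(1024)) = 7^10 = 282475249 multiplications
Savings: 573856191 - 282475249 = 291380942 multiplications

Standard: 573856191 multiplications (831^3). Strassen: 282475249 multiplications (7^10, after padding to 1024x1024). Strassen reduces 8 recursive multiplications to 7 at each level.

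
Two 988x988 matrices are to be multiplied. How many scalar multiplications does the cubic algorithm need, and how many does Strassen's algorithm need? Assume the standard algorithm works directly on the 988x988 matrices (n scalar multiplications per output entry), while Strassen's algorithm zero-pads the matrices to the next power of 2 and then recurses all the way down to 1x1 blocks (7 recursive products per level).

Matrix multiplication for 988x988 matrices:

Strassen's algorithm requires power-of-2 dimensions. Pad 988x988 to 1024x1024 (next power of 2).

Standard algorithm: 988^3 = 964430272 multiplications
Strassen's algorithm: 7^(log2(1024)) = 7^10 = 282475249 multiplications
Savings: 964430272 - 282475249 = 681955023 multiplications

Standard: 964430272 multiplications (988^3). Strassen: 282475249 multiplications (7^10, after padding to 1024x1024). Strassen reduces 8 recursive multiplications to 7 at each level.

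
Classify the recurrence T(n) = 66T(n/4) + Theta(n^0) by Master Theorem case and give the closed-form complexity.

Master Theorem for T(n) = 66T(n/4) + O(n^0):

a = 66, b = 4, c = 0
log_b(a) = log_4(66) = 3.0222

Case 1: c = 0 < log_4(66) = 3.0222
T(n) = O(n^(log_4 66))

For T(n) = 66T(n/4) + O(n^0): log_4(66) = 3.0222. This is Case 1 of the Master Theorem (c < log_b(a), work dominated by leaves), giving O(n^(log_4 66)).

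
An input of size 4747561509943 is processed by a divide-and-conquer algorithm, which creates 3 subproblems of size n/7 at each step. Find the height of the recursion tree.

For divide and conquer with division factor 7:

Problem sizes at each level:
Level 0: 4747561509943
Level 1: 678223072849
Level 2: 96889010407
Level 3: 13841287201
Level 4: 1977326743
Level 5: 282475249
Level 6: 40353607
Level 7: 5764801
Level 8: 823543
Level 9: 117649
Level 10: 16807
Level 11: 2401
Level 12: 343
Level 13: 49
Level 14: 7
Level 15: 1

The root is level 0 and the size-1 base case is level 15 (the tree spans levels 0 through 15, i.e. 16 levels counting the root), so the depth is the number of divisions: log_7(4747561509943) = 15

The recursion tree depth is log_7(4747561509943) = 15. At each level, the problem size is divided by 7, so it takes 15 divisions to reduce to a base case of size 1. The algorithm makes 3 recursive calls at each level.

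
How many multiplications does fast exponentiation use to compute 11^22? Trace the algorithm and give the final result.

Computing 11^22 by squaring (build up from 11^1; each line after the first costs one multiplication):

11^1 = 11
11^2 = (11^1)^2 = 11^2 = 121
11^4 = (11^2)^2 = 121^2 = 14641
11^5 = 11 * 11^4 = 11 * 14641 = 161051
11^10 = (11^5)^2 = 161051^2 = 25937424601
11^11 = 11 * 11^10 = 11 * 25937424601 = 285311670611
11^22 = (11^11)^2 = 285311670611^2 = 81402749386839761113321

Result: 81402749386839761113321
Multiplications needed: 6 (6 lines after 11^1)

11^22 = 81402749386839761113321. Using exponentiation by squaring, this requires 6 multiplications. The key idea: if the exponent is even, square the half-power; if odd, multiply by the base once.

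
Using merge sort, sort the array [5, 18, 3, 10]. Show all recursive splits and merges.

Merge sort trace:

Split: [5, 18, 3, 10] -> [5, 18] and [3, 10]
  Split: [5, 18] -> [5] and [18]
  Merge: [5] + [18] -> [5, 18]
  Split: [3, 10] -> [3] and [10]
  Merge: [3] + [10] -> [3, 10]
Merge: [5, 18] + [3, 10] -> [3, 5, 10, 18]

Final sorted array: [3, 5, 10, 18]

The merge sort proceeds by recursively splitting the array and merging sorted halves.
After all merges, the sorted array is [3, 5, 10, 18].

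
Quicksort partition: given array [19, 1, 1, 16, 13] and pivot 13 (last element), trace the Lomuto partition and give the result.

Lomuto partition with pivot = 13:

Initial array: [19, 1, 1, 16, 13]

arr[0]=19 > 13: no swap
arr[1]=1 <= 13: swap with position 0, array becomes [1, 19, 1, 16, 13]
arr[2]=1 <= 13: swap with position 1, array becomes [1, 1, 19, 16, 13]
arr[3]=16 > 13: no swap

Place pivot at position 2: [1, 1, 13, 16, 19]
Pivot position: 2

After partitioning with pivot 13, the array becomes [1, 1, 13, 16, 19]. The pivot is placed at index 2. All elements to the left of the pivot are <= 13, and all elements to the right are > 13.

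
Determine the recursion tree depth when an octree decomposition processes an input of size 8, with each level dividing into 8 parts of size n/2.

For divide and conquer with division factor 2:

Problem sizes at each level:
Level 0: 8
Level 1: 4
Level 2: 2
Level 3: 1

The root is level 0 and the size-1 base case is level 3 (the tree spans levels 0 through 3, i.e. 4 levels counting the root), so the depth is the number of divisions: log_2(8) = 3

The recursion tree depth is log_2(8) = 3. At each level, the problem size is divided by 2, so it takes 3 divisions to reduce to a base case of size 1. The algorithm makes 8 recursive calls at each level.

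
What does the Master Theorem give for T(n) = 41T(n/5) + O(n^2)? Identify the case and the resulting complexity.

Master Theorem for T(n) = 41T(n/5) + O(n^2):

a = 41, b = 5, c = 2
log_b(a) = log_5(41) = 2.3074

Case 1: c = 2 < log_5(41) = 2.3074
T(n) = O(n^(log_5 41))

For T(n) = 41T(n/5) + O(n^2): log_5(41) = 2.3074. This is Case 1 of the Master Theorem (c < log_b(a), work dominated by leaves), giving O(n^(log_5 41)).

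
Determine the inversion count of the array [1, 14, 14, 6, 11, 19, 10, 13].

Finding inversions in [1, 14, 14, 6, 11, 19, 10, 13]:

(1, 3): arr[1]=14 > arr[3]=6
(1, 4): arr[1]=14 > arr[4]=11
(1, 6): arr[1]=14 > arr[6]=10
(1, 7): arr[1]=14 > arr[7]=13
(2, 3): arr[2]=14 > arr[3]=6
(2, 4): arr[2]=14 > arr[4]=11
(2, 6): arr[2]=14 > arr[6]=10
(2, 7): arr[2]=14 > arr[7]=13
(4, 6): arr[4]=11 > arr[6]=10
(5, 6): arr[5]=19 > arr[6]=10
(5, 7): arr[5]=19 > arr[7]=13

Total inversions: 11

The array has 11 inversion(s): (1,3), (1,4), (1,6), (1,7), (2,3), (2,4), (2,6), (2,7), (4,6), (5,6), (5,7). Each pair (i,j) satisfies i < j and arr[i] > arr[j].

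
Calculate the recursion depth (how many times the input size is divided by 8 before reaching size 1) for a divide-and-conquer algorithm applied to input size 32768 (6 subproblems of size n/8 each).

For divide and conquer with division factor 8:

Problem sizes at each level:
Level 0: 32768
Level 1: 4096
Level 2: 512
Level 3: 64
Level 4: 8
Level 5: 1

The root is level 0 and the size-1 base case is level 5 (the tree spans levels 0 through 5, i.e. 6 levels counting the root), so the depth is the number of divisions: log_8(32768) = 5

The recursion tree depth is log_8(32768) = 5. At each level, the problem size is divided by 8, so it takes 5 divisions to reduce to a base case of size 1. The algorithm makes 6 recursive calls at each level.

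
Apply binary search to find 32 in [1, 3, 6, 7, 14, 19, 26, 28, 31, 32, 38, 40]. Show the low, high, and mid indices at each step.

Binary search for 32 in [1, 3, 6, 7, 14, 19, 26, 28, 31, 32, 38, 40]:

lo=0, hi=11, mid=5, arr[mid]=19 -> 19 < 32, search right half
lo=6, hi=11, mid=8, arr[mid]=31 -> 31 < 32, search right half
lo=9, hi=11, mid=10, arr[mid]=38 -> 38 > 32, search left half
lo=9, hi=9, mid=9, arr[mid]=32 -> Found target at index 9!

Binary search finds 32 at index 9 after 4 comparisons. The search repeatedly halves the search space by comparing with the middle element.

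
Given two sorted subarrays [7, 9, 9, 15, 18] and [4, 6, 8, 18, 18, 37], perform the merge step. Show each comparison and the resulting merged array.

Merging process:

Compare 7 vs 4: take 4 from right. Merged: [4]
Compare 7 vs 6: take 6 from right. Merged: [4, 6]
Compare 7 vs 8: take 7 from left. Merged: [4, 6, 7]
Compare 9 vs 8: take 8 from right. Merged: [4, 6, 7, 8]
Compare 9 vs 18: take 9 from left. Merged: [4, 6, 7, 8, 9]
Compare 9 vs 18: take 9 from left. Merged: [4, 6, 7, 8, 9, 9]
Compare 15 vs 18: take 15 from left. Merged: [4, 6, 7, 8, 9, 9, 15]
Compare 18 vs 18: take 18 from left. Merged: [4, 6, 7, 8, 9, 9, 15, 18]
Append remaining from right: [18, 18, 37]. Merged: [4, 6, 7, 8, 9, 9, 15, 18, 18, 18, 37]

Final merged array: [4, 6, 7, 8, 9, 9, 15, 18, 18, 18, 37]
Total comparisons: 8

The merged array is [4, 6, 7, 8, 9, 9, 15, 18, 18, 18, 37], requiring 8 comparisons. The merge step runs in O(n) time where n is the total number of elements.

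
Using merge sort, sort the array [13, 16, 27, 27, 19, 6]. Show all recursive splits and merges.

Merge sort trace:

Split: [13, 16, 27, 27, 19, 6] -> [13, 16, 27] and [27, 19, 6]
  Split: [13, 16, 27] -> [13] and [16, 27]
    Split: [16, 27] -> [16] and [27]
    Merge: [16] + [27] -> [16, 27]
  Merge: [13] + [16, 27] -> [13, 16, 27]
  Split: [27, 19, 6] -> [27] and [19, 6]
    Split: [19, 6] -> [19] and [6]
    Merge: [19] + [6] -> [6, 19]
  Merge: [27] + [6, 19] -> [6, 19, 27]
Merge: [13, 16, 27] + [6, 19, 27] -> [6, 13, 16, 19, 27, 27]

Final sorted array: [6, 13, 16, 19, 27, 27]

The merge sort proceeds by recursively splitting the array and merging sorted halves.
After all merges, the sorted array is [6, 13, 16, 19, 27, 27].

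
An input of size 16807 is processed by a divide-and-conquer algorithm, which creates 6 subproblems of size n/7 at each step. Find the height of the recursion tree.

For divide and conquer with division factor 7:

Problem sizes at each level:
Level 0: 16807
Level 1: 2401
Level 2: 343
Level 3: 49
Level 4: 7
Level 5: 1

The root is level 0 and the size-1 base case is level 5 (the tree spans levels 0 through 5, i.e. 6 levels counting the root), so the depth is the number of divisions: log_7(16807) = 5

The recursion tree depth is log_7(16807) = 5. At each level, the problem size is divided by 7, so it takes 5 divisions to reduce to a base case of size 1. The algorithm makes 6 recursive calls at each level.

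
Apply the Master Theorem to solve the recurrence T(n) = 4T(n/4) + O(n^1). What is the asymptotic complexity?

Master Theorem for T(n) = 4T(n/4) + O(n^1):

a = 4, b = 4, c = 1
log_b(a) = log_4(4) = 1.0000

Case 2: c = 1 = log_4(4) = 1.0000
T(n) = O(n^1 log n) = O(n log n)

For T(n) = 4T(n/4) + O(n^1): log_4(4) = 1.0000. This is Case 2 of the Master Theorem (c = log_b(a), equal work at all levels), giving O(n log n).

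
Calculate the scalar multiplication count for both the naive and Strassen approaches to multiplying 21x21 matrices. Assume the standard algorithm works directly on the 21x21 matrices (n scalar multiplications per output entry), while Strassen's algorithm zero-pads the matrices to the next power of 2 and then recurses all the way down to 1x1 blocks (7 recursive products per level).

Matrix multiplication for 21x21 matrices:

Strassen's algorithm requires power-of-2 dimensions. Pad 21x21 to 32x32 (next power of 2).

Standard algorithm: 21^3 = 9261 multiplications
Strassen's algorithm: 7^(log2(32)) = 7^5 = 16807 multiplications
Difference: 9261 - 16807 = -7546 (Strassen uses MORE here due to padding overhead — for small or just-over-power-of-2 n, padding can outweigh the per-level savings)

Standard: 9261 multiplications (21^3). Strassen: 16807 multiplications (7^5, after padding to 32x32). Strassen reduces 8 recursive multiplications to 7 at each level.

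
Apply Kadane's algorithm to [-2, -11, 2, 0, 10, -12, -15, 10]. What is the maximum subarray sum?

Using Kadane's algorithm on [-2, -11, 2, 0, 10, -12, -15, 10]:

Scanning through the array:
Position 1 (value -11): max_ending_here = -11, max_so_far = -2
Position 2 (value 2): max_ending_here = 2, max_so_far = 2
Position 3 (value 0): max_ending_here = 2, max_so_far = 2
Position 4 (value 10): max_ending_here = 12, max_so_far = 12
Position 5 (value -12): max_ending_here = 0, max_so_far = 12
Position 6 (value -15): max_ending_here = -15, max_so_far = 12
Position 7 (value 10): max_ending_here = 10, max_so_far = 12

Maximum subarray: [2, 0, 10]
Maximum sum: 12

The maximum subarray is [2, 0, 10] with sum 12. This subarray runs from index 2 to index 4.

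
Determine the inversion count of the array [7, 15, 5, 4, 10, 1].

Finding inversions in [7, 15, 5, 4, 10, 1]:

(0, 2): arr[0]=7 > arr[2]=5
(0, 3): arr[0]=7 > arr[3]=4
(0, 5): arr[0]=7 > arr[5]=1
(1, 2): arr[1]=15 > arr[2]=5
(1, 3): arr[1]=15 > arr[3]=4
(1, 4): arr[1]=15 > arr[4]=10
(1, 5): arr[1]=15 > arr[5]=1
(2, 3): arr[2]=5 > arr[3]=4
(2, 5): arr[2]=5 > arr[5]=1
(3, 5): arr[3]=4 > arr[5]=1
(4, 5): arr[4]=10 > arr[5]=1

Total inversions: 11

The array has 11 inversion(s): (0,2), (0,3), (0,5), (1,2), (1,3), (1,4), (1,5), (2,3), (2,5), (3,5), (4,5). Each pair (i,j) satisfies i < j and arr[i] > arr[j].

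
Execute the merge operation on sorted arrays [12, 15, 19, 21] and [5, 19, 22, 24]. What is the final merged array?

Merging process:

Compare 12 vs 5: take 5 from right. Merged: [5]
Compare 12 vs 19: take 12 from left. Merged: [5, 12]
Compare 15 vs 19: take 15 from left. Merged: [5, 12, 15]
Compare 19 vs 19: take 19 from left. Merged: [5, 12, 15, 19]
Compare 21 vs 19: take 19 from right. Merged: [5, 12, 15, 19, 19]
Compare 21 vs 22: take 21 from left. Merged: [5, 12, 15, 19, 19, 21]
Append remaining from right: [22, 24]. Merged: [5, 12, 15, 19, 19, 21, 22, 24]

Final merged array: [5, 12, 15, 19, 19, 21, 22, 24]
Total comparisons: 6

The merged array is [5, 12, 15, 19, 19, 21, 22, 24], requiring 6 comparisons. The merge step runs in O(n) time where n is the total number of elements.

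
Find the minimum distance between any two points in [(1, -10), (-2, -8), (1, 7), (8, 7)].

Computing all pairwise distances among 4 points:

d((1, -10), (-2, -8)) = 3.6056 <-- minimum
d((1, -10), (1, 7)) = 17.0
d((1, -10), (8, 7)) = 18.3848
d((-2, -8), (1, 7)) = 15.2971
d((-2, -8), (8, 7)) = 18.0278
d((1, 7), (8, 7)) = 7.0

Closest pair: (1, -10) and (-2, -8) with distance 3.6056

The closest pair is (1, -10) and (-2, -8) with Euclidean distance 3.6056. For 4 points, brute-force pairwise comparison is shown above. For large n, the divide-and-conquer algorithm (sort by x, recurse on halves, check the dividing strip) achieves O(n log n).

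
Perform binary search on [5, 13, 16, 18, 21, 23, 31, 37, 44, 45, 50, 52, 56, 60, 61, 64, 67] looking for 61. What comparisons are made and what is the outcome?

Binary search for 61 in [5, 13, 16, 18, 21, 23, 31, 37, 44, 45, 50, 52, 56, 60, 61, 64, 67]:

lo=0, hi=16, mid=8, arr[mid]=44 -> 44 < 61, search right half
lo=9, hi=16, mid=12, arr[mid]=56 -> 56 < 61, search right half
lo=13, hi=16, mid=14, arr[mid]=61 -> Found target at index 14!

Binary search finds 61 at index 14 after 3 comparisons. The search repeatedly halves the search space by comparing with the middle element.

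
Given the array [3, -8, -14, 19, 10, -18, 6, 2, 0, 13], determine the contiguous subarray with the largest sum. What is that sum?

Using Kadane's algorithm on [3, -8, -14, 19, 10, -18, 6, 2, 0, 13]:

Scanning through the array:
Position 1 (value -8): max_ending_here = -5, max_so_far = 3
Position 2 (value -14): max_ending_here = -14, max_so_far = 3
Position 3 (value 19): max_ending_here = 19, max_so_far = 19
Position 4 (value 10): max_ending_here = 29, max_so_far = 29
Position 5 (value -18): max_ending_here = 11, max_so_far = 29
Position 6 (value 6): max_ending_here = 17, max_so_far = 29
Position 7 (value 2): max_ending_here = 19, max_so_far = 29
Position 8 (value 0): max_ending_here = 19, max_so_far = 29
Position 9 (value 13): max_ending_here = 32, max_so_far = 32

Maximum subarray: [19, 10, -18, 6, 2, 0, 13]
Maximum sum: 32

The maximum subarray is [19, 10, -18, 6, 2, 0, 13] with sum 32. This subarray runs from index 3 to index 9.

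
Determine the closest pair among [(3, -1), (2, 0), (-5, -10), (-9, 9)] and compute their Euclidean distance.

Computing all pairwise distances among 4 points:

d((3, -1), (2, 0)) = 1.4142 <-- minimum
d((3, -1), (-5, -10)) = 12.0416
d((3, -1), (-9, 9)) = 15.6205
d((2, 0), (-5, -10)) = 12.2066
d((2, 0), (-9, 9)) = 14.2127
d((-5, -10), (-9, 9)) = 19.4165

Closest pair: (3, -1) and (2, 0) with distance 1.4142

The closest pair is (3, -1) and (2, 0) with Euclidean distance 1.4142. For 4 points, brute-force pairwise comparison is shown above. For large n, the divide-and-conquer algorithm (sort by x, recurse on halves, check the dividing strip) achieves O(n log n).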